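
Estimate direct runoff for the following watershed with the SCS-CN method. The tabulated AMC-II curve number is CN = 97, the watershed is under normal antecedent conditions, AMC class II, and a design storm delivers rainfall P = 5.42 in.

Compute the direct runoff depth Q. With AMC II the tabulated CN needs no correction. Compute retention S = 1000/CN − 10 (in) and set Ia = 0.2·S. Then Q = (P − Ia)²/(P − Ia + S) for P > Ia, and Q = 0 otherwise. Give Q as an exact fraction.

Q = 675324169/133311950 in ≈ 5.066 in

AMC II — tabulated CN = 97 applies directly.
Retention S: 1000/CN − 10 with CN=97.000 → S = 30/97 ≈ 0.309 in
Initial abstraction Ia = S/5 = (30/97)/5 = 6/97 ≈ 0.062 in
Excess rainfall: 5.420 − 0.062 = 5.358 in; P > Ia so Q > 0
Runoff Q = (P−Ia)²/(P−Ia+S) = (5.358)²/(5.358+0.309) = 675324169/133311950 ≈ 5.066 in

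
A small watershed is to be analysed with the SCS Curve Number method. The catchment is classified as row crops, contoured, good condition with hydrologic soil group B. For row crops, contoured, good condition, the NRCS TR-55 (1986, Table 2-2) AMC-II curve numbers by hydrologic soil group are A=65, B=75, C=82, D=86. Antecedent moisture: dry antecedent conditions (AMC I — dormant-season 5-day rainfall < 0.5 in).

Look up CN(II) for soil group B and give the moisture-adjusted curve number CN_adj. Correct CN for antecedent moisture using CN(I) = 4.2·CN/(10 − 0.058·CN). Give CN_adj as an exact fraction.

CN_adj = 6300/113 ≈ 55.752

NRCS table: row crops, contoured, good condition, soil group B → CN(II) = 75
CN(I) from CN(II)=75: (4.2·75)/(10 − 0.058·75) = 6300/113 ≈ 55.752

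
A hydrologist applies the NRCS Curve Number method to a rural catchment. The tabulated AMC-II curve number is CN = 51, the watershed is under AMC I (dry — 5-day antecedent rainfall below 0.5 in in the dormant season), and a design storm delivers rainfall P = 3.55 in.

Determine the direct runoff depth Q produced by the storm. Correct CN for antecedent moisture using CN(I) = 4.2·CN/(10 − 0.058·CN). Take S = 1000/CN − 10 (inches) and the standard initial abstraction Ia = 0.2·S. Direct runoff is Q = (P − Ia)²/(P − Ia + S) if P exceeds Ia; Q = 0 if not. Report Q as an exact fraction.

Q = 0 in ≈ 0.000 in

Adjust CN=51 to AMC I: 4.2·51/(10 − 0.058·51) → (1071/5) ÷ (3521/500) = 15300/503 ≈ 30.417
Max retention: S = 1000/(15300/503) − 10 = 3500/153 in (≈ 22.876 in)
Initial abstraction Ia = S/5 = (3500/153)/5 = 700/153 ≈ 4.575 in
P = 3.550 ≤ Ia = 4.575 in: entire storm abstracted, Q = 0.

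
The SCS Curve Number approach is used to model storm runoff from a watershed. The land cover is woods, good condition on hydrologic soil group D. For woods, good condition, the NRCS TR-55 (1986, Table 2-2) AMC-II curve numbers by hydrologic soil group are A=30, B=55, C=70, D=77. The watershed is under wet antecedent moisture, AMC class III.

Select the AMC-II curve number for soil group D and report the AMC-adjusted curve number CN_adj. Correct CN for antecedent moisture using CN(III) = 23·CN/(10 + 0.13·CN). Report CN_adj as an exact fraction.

NRCS table: woods, good condition, soil group D → CN(II) = 77
Wet (AMC III): CN(III) = 23·77/(10 + 0.13·77) = 1771/(2001/100) = 7700/87 ≈ 88.506

CN_adj = 7700/87 ≈ 88.506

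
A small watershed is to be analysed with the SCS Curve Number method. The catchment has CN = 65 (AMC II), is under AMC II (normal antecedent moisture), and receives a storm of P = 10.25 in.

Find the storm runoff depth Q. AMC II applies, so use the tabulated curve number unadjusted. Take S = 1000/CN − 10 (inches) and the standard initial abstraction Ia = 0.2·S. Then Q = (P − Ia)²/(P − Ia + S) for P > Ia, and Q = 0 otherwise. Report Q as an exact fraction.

Average conditions: CN = 65 (no AMC adjustment).
Retention S: 1000/CN − 10 with CN=65.000 → S = 70/13 ≈ 5.385 in
Ia = 0.2·(70/13) = 14/13 in ≈ 1.077 in
P − Ia = 10.250 − 1.077 = 477/52 ≈ 9.173 in (> 0, runoff occurs)
Q: (477/52)² ÷ (757/52) = 227529/39364 in (≈ 5.780 in)

Q = 227529/39364 in ≈ 5.780 in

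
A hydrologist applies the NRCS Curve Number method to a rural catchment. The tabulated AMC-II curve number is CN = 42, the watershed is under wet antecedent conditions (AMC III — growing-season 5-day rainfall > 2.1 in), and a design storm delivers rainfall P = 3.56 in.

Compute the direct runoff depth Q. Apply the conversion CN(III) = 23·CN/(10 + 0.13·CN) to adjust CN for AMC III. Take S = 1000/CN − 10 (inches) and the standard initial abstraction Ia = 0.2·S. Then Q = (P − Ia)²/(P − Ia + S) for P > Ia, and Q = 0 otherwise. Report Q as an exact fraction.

Adjust CN=42 to AMC III: 23·42/(10 + 0.13·42) → 966 ÷ (773/50) = 48300/773 ≈ 62.484
S = 1000/(48300/773) − 10 = 2900/483 in ≈ 6.004 in
Ia = 0.2S: 0.2·6.004 = 1.201 in (exactly 580/483)
Excess rainfall: 3.560 − 1.201 = 2.359 in; P > Ia so Q > 0
Q = (28487/12075)²/((28487/12075) + 2900/483) = (811509169/145805625)/(100987/12075) = 811509169/1219418025 in ≈ 0.665 in

Q = 811509169/1219418025 in ≈ 0.665 in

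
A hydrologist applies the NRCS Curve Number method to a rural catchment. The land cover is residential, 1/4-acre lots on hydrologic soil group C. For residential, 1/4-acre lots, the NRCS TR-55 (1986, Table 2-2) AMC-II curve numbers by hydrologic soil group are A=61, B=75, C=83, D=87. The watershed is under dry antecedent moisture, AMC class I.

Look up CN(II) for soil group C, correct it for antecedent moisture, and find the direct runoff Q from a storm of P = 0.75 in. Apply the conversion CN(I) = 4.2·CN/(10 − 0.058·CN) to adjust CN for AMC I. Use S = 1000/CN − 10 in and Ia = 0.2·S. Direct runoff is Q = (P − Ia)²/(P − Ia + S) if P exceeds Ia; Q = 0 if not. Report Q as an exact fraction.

NRCS table: residential, 1/4-acre lots, soil group C → CN(II) = 83
CN(I) from CN(II)=83: (4.2·83)/(10 − 0.058·83) = 174300/2593 ≈ 67.219
S = 1000/(174300/2593) − 10 = 8500/1743 in ≈ 4.877 in
Ia = 0.2·(8500/1743) = 1700/1743 in ≈ 0.975 in
P = 0.750 ≤ Ia = 0.975 in: entire storm abstracted, Q = 0.

Q = 0 in ≈ 0.000 in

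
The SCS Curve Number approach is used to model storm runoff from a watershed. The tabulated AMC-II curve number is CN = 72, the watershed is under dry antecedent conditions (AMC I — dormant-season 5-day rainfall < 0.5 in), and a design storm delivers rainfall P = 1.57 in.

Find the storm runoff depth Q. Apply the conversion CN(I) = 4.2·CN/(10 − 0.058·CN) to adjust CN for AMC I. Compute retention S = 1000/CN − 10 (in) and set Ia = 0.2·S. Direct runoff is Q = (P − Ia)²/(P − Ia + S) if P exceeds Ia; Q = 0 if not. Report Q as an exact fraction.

Q = 0 in ≈ 0.000 in

CN(I) from CN(II)=72: (4.2·72)/(10 − 0.058·72) = 675/13 ≈ 51.923
S = 1000/(675/13) − 10 = 250/27 in ≈ 9.259 in
Initial abstraction Ia = S/5 = (250/27)/5 = 50/27 ≈ 1.852 in
P = 1.570 ≤ Ia = 1.852 in: entire storm abstracted, Q = 0.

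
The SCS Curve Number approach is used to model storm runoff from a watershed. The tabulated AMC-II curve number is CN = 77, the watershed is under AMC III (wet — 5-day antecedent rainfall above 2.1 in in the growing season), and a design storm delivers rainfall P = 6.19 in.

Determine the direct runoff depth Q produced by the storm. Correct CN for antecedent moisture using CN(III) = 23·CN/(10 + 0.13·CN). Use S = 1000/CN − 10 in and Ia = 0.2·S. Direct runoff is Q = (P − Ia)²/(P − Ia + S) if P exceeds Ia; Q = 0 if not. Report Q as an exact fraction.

Adjust CN=77 to AMC III: 23·77/(10 + 0.13·77) → 1771 ÷ (2001/100) = 7700/87 ≈ 88.506
Max retention: S = 1000/(7700/87) − 10 = 100/77 in (≈ 1.299 in)
Ia = 0.2·(100/77) = 20/77 in ≈ 0.260 in
P − Ia = 6.190 − 0.260 = 45663/7700 ≈ 5.930 in (> 0, runoff occurs)
Runoff Q = (P−Ia)²/(P−Ia+S) = (5.930)²/(5.930+1.299) = 2085109569/428605100 ≈ 4.865 in

Q = 2085109569/428605100 in ≈ 4.865 in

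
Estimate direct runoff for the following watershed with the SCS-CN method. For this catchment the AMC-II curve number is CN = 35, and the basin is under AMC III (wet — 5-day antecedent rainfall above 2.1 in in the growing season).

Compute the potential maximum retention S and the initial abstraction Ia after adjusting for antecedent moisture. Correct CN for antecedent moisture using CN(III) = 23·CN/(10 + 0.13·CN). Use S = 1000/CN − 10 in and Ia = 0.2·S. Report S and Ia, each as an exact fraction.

Wet (AMC III): CN(III) = 23·35/(10 + 0.13·35) = 805/(291/20) = 16100/291 ≈ 55.326
Max retention: S = 1000/(16100/291) − 10 = 1300/161 in (≈ 8.075 in)
Ia = 0.2·(1300/161) = 260/161 in ≈ 1.615 in

S = 1300/161 in ≈ 8.075 in; Ia = 260/161 in ≈ 1.615 in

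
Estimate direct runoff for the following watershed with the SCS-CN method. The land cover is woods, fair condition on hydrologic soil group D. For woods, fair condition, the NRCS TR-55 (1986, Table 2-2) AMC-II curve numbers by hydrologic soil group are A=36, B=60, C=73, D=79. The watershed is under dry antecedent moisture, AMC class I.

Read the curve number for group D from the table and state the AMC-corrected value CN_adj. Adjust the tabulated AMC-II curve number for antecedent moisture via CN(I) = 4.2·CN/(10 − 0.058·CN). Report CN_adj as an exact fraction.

NRCS table: woods, fair condition, soil group D → CN(II) = 79
CN(I) from CN(II)=79: (4.2·79)/(10 − 0.058·79) = 7900/129 ≈ 61.240

CN_adj = 7900/129 ≈ 61.240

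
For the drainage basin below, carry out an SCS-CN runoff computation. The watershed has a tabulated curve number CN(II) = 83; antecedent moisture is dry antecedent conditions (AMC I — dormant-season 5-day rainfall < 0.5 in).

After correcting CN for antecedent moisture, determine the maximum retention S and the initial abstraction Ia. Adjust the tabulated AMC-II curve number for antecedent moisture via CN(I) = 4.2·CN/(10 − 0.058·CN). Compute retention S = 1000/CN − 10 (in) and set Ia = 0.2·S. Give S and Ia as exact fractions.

Adjust CN=83 to AMC I: 4.2·83/(10 − 0.058·83) → (1743/5) ÷ (2593/500) = 174300/2593 ≈ 67.219
S = 1000/(174300/2593) − 10 = 8500/1743 in ≈ 4.877 in
Initial abstraction Ia = S/5 = (8500/1743)/5 = 1700/1743 ≈ 0.975 in

S = 8500/1743 in ≈ 4.877 in; Ia = 1700/1743 in ≈ 0.975 in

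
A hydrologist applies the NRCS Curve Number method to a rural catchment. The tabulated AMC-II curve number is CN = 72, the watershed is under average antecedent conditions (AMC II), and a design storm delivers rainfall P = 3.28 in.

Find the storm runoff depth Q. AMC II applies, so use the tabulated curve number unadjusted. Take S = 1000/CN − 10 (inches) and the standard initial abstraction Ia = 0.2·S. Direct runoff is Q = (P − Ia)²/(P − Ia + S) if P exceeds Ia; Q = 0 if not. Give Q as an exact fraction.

Q = 316969/323550 in ≈ 0.980 in

AMC II — tabulated CN = 72 applies directly.
Max retention: S = 1000/72 − 10 = 35/9 in (≈ 3.889 in)
Initial abstraction Ia = S/5 = (35/9)/5 = 7/9 ≈ 0.778 in
Since P=3.280 > Ia=0.778: effective rainfall P−Ia = 563/225 in
Q: (563/225)² ÷ (1438/225) = 316969/323550 in (≈ 0.980 in)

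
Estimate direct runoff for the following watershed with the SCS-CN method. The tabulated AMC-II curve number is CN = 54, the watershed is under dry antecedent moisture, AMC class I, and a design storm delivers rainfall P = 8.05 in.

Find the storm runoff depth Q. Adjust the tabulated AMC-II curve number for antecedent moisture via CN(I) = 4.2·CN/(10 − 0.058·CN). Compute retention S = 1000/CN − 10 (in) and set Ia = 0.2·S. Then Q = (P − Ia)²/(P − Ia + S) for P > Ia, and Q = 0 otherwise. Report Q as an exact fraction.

Q = 89170103/135728460 in ≈ 0.657 in

Adjust CN=54 to AMC I: 4.2·54/(10 − 0.058·54) → (1134/5) ÷ (1717/250) = 56700/1717 ≈ 33.023
Retention S: 1000/CN − 10 with CN=33.023 → S = 11500/567 ≈ 20.282 in
Ia = 0.2·(11500/567) = 2300/567 in ≈ 4.056 in
Excess rainfall: 8.050 − 4.056 = 3.994 in; P > Ia so Q > 0
Q: (45287/11340)² ÷ (275287/11340) = 89170103/135728460 in (≈ 0.657 in)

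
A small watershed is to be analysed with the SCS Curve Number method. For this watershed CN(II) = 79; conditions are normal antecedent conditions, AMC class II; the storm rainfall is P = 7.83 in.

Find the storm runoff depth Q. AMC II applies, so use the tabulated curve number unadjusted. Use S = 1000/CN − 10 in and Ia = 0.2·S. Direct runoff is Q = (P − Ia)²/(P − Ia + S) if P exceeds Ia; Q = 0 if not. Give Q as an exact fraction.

CN(II) = 79; AMC II needs no correction.
Max retention: S = 1000/79 − 10 = 210/79 in (≈ 2.658 in)
Ia = 0.2·(210/79) = 42/79 in ≈ 0.532 in
Excess rainfall: 7.830 − 0.532 = 7.298 in; P > Ia so Q > 0
Q = (57657/7900)²/((57657/7900) + 210/79) = (3324329649/62410000)/(78657/7900) = 1108109883/207130100 in ≈ 5.350 in

Q = 1108109883/207130100 in ≈ 5.350 in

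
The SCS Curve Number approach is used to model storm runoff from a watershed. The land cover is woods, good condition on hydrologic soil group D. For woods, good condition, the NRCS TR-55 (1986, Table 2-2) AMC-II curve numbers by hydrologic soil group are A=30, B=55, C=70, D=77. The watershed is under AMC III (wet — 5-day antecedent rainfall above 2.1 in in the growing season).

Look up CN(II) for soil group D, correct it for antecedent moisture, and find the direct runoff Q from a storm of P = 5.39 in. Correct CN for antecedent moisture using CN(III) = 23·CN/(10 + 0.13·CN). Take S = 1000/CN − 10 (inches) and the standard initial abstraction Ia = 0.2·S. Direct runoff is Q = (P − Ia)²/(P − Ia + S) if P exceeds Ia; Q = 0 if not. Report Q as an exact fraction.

NRCS table: woods, good condition, soil group D → CN(II) = 77
Wet (AMC III): CN(III) = 23·77/(10 + 0.13·77) = 1771/(2001/100) = 7700/87 ≈ 88.506
Retention S: 1000/CN − 10 with CN=88.506 → S = 100/77 ≈ 1.299 in
Ia = 0.2·(100/77) = 20/77 in ≈ 0.260 in
P − Ia = 5.390 − 0.260 = 39503/7700 ≈ 5.130 in (> 0, runoff occurs)
Q = (39503/7700)²/((39503/7700) + 100/77) = (1560487009/59290000)/(49503/7700) = 1560487009/381173100 in ≈ 4.094 in

Q = 1560487009/381173100 in ≈ 4.094 in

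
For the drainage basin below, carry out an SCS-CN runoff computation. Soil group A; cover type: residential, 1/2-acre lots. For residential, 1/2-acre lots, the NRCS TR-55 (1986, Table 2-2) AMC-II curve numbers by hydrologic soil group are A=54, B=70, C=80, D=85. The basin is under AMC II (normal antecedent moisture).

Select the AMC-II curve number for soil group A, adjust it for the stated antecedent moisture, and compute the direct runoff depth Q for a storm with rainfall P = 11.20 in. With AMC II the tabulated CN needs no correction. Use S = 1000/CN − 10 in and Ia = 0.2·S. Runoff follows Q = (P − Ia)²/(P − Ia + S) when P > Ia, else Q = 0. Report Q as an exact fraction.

Q = 410881/82080 in ≈ 5.006 in

NRCS table: residential, 1/2-acre lots, soil group A → CN(II) = 54
CN(II) = 54; AMC II needs no correction.
Retention S: 1000/CN − 10 with CN=54.000 → S = 230/27 ≈ 8.519 in
Initial abstraction Ia = S/5 = (230/27)/5 = 46/27 ≈ 1.704 in
Since P=11.200 > Ia=1.704: effective rainfall P−Ia = 1282/135 in
Runoff Q = (P−Ia)²/(P−Ia+S) = (9.496)²/(9.496+8.519) = 410881/82080 ≈ 5.006 in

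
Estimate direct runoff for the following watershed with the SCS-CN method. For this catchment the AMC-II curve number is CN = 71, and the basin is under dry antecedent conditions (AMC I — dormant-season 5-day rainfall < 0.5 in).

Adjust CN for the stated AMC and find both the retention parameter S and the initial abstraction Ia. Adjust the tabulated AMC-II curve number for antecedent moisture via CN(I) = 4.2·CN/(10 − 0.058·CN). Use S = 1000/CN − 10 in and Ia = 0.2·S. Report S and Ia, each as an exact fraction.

Dry (AMC I): CN(I) = 4.2·71/(10 − 0.058·71) = (1491/5)/(2941/500) = 149100/2941 ≈ 50.697
Retention S: 1000/CN − 10 with CN=50.697 → S = 14500/1491 ≈ 9.725 in
Initial abstraction Ia = S/5 = (14500/1491)/5 = 2900/1491 ≈ 1.945 in

S = 14500/1491 in ≈ 9.725 in; Ia = 2900/1491 in ≈ 1.945 in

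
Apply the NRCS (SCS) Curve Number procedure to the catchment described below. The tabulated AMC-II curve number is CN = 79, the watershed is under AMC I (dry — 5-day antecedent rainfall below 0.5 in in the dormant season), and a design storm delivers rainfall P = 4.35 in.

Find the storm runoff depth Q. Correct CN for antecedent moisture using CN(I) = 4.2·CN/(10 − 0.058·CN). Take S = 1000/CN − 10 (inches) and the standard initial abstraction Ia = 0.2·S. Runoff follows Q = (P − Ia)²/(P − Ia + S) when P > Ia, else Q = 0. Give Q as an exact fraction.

Q = 23746129/23499340 in ≈ 1.011 in

Adjust CN=79 to AMC I: 4.2·79/(10 − 0.058·79) → (1659/5) ÷ (2709/500) = 7900/129 ≈ 61.240
Retention S: 1000/CN − 10 with CN=61.240 → S = 500/79 ≈ 6.329 in
Ia = 0.2·(500/79) = 100/79 in ≈ 1.266 in
P − Ia = 4.350 − 1.266 = 4873/1580 ≈ 3.084 in (> 0, runoff occurs)
Q: (4873/1580)² ÷ (14873/1580) = 23746129/23499340 in (≈ 1.011 in)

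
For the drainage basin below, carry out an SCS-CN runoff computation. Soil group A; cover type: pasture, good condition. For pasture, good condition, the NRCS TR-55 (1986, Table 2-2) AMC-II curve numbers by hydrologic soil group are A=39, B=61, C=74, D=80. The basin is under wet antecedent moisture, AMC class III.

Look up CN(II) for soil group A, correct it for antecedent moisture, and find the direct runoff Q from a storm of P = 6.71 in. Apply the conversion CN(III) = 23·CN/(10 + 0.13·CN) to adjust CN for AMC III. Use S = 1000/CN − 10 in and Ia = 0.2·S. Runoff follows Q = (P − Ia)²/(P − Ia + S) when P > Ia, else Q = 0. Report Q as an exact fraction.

Q = 3775271029/1602669900 in ≈ 2.356 in

NRCS table: pasture, good condition, soil group A → CN(II) = 39
CN(III) from CN(II)=39: (23·39)/(10 + 0.13·39) = 89700/1507 ≈ 59.522
S = 1000/(89700/1507) − 10 = 6100/897 in ≈ 6.800 in
Ia = 0.2·(6100/897) = 1220/897 in ≈ 1.360 in
Excess rainfall: 6.710 − 1.360 = 5.350 in; P > Ia so Q > 0
Runoff Q = (P−Ia)²/(P−Ia+S) = (5.350)²/(5.350+6.800) = 3775271029/1602669900 ≈ 2.356 in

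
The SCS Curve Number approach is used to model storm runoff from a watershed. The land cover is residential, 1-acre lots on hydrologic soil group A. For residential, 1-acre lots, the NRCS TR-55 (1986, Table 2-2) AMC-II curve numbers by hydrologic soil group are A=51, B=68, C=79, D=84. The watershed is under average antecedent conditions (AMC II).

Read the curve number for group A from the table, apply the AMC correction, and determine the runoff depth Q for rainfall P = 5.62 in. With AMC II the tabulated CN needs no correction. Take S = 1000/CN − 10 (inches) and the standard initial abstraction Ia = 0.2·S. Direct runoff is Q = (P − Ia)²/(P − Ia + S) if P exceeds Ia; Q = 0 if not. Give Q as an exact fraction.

NRCS table: residential, 1-acre lots, soil group A → CN(II) = 51
CN(II) = 51; AMC II needs no correction.
Max retention: S = 1000/51 − 10 = 490/51 in (≈ 9.608 in)
Ia = 0.2·(490/51) = 98/51 in ≈ 1.922 in
Excess rainfall: 5.620 − 1.922 = 3.698 in; P > Ia so Q > 0
Q: (9431/2550)² ÷ (33931/2550) = 88943761/86524050 in (≈ 1.028 in)

Q = 88943761/86524050 in ≈ 1.028 in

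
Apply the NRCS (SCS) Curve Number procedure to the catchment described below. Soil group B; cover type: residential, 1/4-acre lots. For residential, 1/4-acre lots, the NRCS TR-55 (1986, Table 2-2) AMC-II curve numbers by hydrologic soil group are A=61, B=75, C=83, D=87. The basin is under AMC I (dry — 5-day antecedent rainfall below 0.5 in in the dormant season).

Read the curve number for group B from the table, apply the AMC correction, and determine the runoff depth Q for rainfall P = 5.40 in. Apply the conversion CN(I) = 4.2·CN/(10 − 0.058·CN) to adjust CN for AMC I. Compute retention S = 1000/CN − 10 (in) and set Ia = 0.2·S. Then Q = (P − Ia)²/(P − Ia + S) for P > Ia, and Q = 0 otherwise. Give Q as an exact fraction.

Q = 1442401/1165815 in ≈ 1.237 in

NRCS table: residential, 1/4-acre lots, soil group B → CN(II) = 75
Dry (AMC I): CN(I) = 4.2·75/(10 − 0.058·75) = 315/(113/20) = 6300/113 ≈ 55.752
Retention S: 1000/CN − 10 with CN=55.752 → S = 500/63 ≈ 7.937 in
Ia = 0.2S: 0.2·7.937 = 1.587 in (exactly 100/63)
Since P=5.400 > Ia=1.587: effective rainfall P−Ia = 1201/315 in
Runoff Q = (P−Ia)²/(P−Ia+S) = (3.813)²/(3.813+7.937) = 1442401/1165815 ≈ 1.237 in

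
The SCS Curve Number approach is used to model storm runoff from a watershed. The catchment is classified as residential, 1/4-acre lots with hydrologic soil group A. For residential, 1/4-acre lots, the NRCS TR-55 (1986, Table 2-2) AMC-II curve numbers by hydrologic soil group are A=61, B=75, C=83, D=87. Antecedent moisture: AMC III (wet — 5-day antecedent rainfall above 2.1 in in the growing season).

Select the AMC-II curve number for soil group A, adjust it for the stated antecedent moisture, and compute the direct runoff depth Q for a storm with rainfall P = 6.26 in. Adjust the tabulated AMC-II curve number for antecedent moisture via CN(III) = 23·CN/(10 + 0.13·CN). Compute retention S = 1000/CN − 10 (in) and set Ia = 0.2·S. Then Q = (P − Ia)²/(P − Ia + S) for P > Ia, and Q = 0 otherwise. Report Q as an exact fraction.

NRCS table: residential, 1/4-acre lots, soil group A → CN(II) = 61
CN(III) from CN(II)=61: (23·61)/(10 + 0.13·61) = 140300/1793 ≈ 78.249
Max retention: S = 1000/(140300/1793) − 10 = 3900/1403 in (≈ 2.780 in)
Initial abstraction Ia = S/5 = (3900/1403)/5 = 780/1403 ≈ 0.556 in
Excess rainfall: 6.260 − 0.556 = 5.704 in; P > Ia so Q > 0
Q = (400139/70150)²/((400139/70150) + 3900/1403) = (160111219321/4921022500)/(595139/70150) = 160111219321/41749000850 in ≈ 3.835 in

Q = 160111219321/41749000850 in ≈ 3.835 in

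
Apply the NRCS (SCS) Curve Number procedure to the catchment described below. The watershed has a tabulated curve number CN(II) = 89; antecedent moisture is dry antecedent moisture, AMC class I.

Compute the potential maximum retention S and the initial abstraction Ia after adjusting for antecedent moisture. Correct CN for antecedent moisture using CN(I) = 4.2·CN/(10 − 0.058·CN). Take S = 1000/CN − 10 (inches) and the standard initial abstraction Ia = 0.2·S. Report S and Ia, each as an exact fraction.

Adjust CN=89 to AMC I: 4.2·89/(10 − 0.058·89) → (1869/5) ÷ (2419/500) = 186900/2419 ≈ 77.263
Retention S: 1000/CN − 10 with CN=77.263 → S = 5500/1869 ≈ 2.943 in
Initial abstraction Ia = S/5 = (5500/1869)/5 = 1100/1869 ≈ 0.589 in

S = 5500/1869 in ≈ 2.943 in; Ia = 1100/1869 in ≈ 0.589 in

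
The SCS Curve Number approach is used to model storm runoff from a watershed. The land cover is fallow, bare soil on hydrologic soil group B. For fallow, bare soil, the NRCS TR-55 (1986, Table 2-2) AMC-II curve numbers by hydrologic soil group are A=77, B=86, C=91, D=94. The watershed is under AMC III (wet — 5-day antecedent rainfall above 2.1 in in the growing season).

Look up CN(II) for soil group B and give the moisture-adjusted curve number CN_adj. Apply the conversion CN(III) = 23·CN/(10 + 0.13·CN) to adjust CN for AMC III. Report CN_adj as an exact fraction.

CN_adj = 98900/1059 ≈ 93.390

NRCS table: fallow, bare soil, soil group B → CN(II) = 86
Wet (AMC III): CN(III) = 23·86/(10 + 0.13·86) = 1978/(1059/50) = 98900/1059 ≈ 93.390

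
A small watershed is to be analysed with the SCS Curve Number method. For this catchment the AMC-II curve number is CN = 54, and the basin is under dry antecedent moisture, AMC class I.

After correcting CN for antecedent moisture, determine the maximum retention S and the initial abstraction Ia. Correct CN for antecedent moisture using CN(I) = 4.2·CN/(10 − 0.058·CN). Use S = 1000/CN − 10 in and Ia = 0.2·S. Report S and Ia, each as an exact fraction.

Adjust CN=54 to AMC I: 4.2·54/(10 − 0.058·54) → (1134/5) ÷ (1717/250) = 56700/1717 ≈ 33.023
Max retention: S = 1000/(56700/1717) − 10 = 11500/567 in (≈ 20.282 in)
Ia = 0.2S: 0.2·20.282 = 4.056 in (exactly 2300/567)

S = 11500/567 in ≈ 20.282 in; Ia = 2300/567 in ≈ 4.056 in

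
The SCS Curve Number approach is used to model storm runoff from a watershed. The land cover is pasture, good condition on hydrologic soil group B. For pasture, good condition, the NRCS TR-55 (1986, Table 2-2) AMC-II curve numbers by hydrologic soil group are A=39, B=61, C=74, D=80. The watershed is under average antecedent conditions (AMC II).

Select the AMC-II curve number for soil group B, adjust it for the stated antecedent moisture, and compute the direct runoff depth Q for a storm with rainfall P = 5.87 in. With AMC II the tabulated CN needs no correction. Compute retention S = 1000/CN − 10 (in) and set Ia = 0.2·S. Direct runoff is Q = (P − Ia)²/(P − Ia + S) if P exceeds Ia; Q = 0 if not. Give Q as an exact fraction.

Q = 784392049/408742700 in ≈ 1.919 in

NRCS table: pasture, good condition, soil group B → CN(II) = 61
Average conditions: CN = 61 (no AMC adjustment).
S = 1000/61 − 10 = 390/61 in ≈ 6.393 in
Ia = 0.2S: 0.2·6.393 = 1.279 in (exactly 78/61)
P − Ia = 5.870 − 1.279 = 28007/6100 ≈ 4.591 in (> 0, runoff occurs)
Runoff Q = (P−Ia)²/(P−Ia+S) = (4.591)²/(4.591+6.393) = 784392049/408742700 ≈ 1.919 in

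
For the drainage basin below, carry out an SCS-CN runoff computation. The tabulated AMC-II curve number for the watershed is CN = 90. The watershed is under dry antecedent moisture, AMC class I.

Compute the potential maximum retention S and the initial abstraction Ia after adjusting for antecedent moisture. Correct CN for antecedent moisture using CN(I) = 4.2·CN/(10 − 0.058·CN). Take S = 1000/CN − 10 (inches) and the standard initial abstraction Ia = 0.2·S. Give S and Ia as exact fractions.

Adjust CN=90 to AMC I: 4.2·90/(10 − 0.058·90) → 378 ÷ (239/50) = 18900/239 ≈ 79.079
Retention S: 1000/CN − 10 with CN=79.079 → S = 500/189 ≈ 2.646 in
Ia = 0.2S: 0.2·2.646 = 0.529 in (exactly 100/189)

S = 500/189 in ≈ 2.646 in; Ia = 100/189 in ≈ 0.529 in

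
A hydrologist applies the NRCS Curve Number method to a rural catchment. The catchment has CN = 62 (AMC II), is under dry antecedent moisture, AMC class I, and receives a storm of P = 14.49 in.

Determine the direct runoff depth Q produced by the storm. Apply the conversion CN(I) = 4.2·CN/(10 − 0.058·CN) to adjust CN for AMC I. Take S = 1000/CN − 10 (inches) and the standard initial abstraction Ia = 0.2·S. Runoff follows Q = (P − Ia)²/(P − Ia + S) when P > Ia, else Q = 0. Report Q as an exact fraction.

Q = 567459383401/110884764900 in ≈ 5.118 in

Adjust CN=62 to AMC I: 4.2·62/(10 − 0.058·62) → (1302/5) ÷ (1601/250) = 65100/1601 ≈ 40.662
Max retention: S = 1000/(65100/1601) − 10 = 9500/651 in (≈ 14.593 in)
Ia = 0.2·(9500/651) = 1900/651 in ≈ 2.919 in
P − Ia = 14.490 − 2.919 = 753299/65100 ≈ 11.571 in (> 0, runoff occurs)
Q: (753299/65100)² ÷ (1703299/65100) = 567459383401/110884764900 in (≈ 5.118 in)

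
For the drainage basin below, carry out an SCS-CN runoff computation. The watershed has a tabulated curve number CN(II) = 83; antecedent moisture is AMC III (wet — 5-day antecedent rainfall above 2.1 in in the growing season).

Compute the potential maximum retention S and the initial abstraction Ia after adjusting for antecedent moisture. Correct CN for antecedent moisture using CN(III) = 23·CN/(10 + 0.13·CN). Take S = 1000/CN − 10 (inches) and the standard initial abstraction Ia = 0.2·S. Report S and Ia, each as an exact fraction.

CN(III) from CN(II)=83: (23·83)/(10 + 0.13·83) = 190900/2079 ≈ 91.823
Retention S: 1000/CN − 10 with CN=91.823 → S = 1700/1909 ≈ 0.891 in
Initial abstraction Ia = S/5 = (1700/1909)/5 = 340/1909 ≈ 0.178 in

S = 1700/1909 in ≈ 0.891 in; Ia = 340/1909 in ≈ 0.178 in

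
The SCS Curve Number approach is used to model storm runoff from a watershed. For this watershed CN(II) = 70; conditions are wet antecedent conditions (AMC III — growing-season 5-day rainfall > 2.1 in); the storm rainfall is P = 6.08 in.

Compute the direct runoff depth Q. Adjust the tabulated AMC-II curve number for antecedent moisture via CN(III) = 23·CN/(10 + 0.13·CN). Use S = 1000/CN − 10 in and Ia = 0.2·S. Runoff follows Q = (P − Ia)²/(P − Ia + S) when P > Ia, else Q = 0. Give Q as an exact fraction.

Q = 65964098/15331225 in ≈ 4.303 in

CN(III) from CN(II)=70: (23·70)/(10 + 0.13·70) = 16100/191 ≈ 84.293
S = 1000/(16100/191) − 10 = 300/161 in ≈ 1.863 in
Ia = 0.2·(300/161) = 60/161 in ≈ 0.373 in
Excess rainfall: 6.080 − 0.373 = 5.707 in; P > Ia so Q > 0
Q: (22972/4025)² ÷ (30472/4025) = 65964098/15331225 in (≈ 4.303 in)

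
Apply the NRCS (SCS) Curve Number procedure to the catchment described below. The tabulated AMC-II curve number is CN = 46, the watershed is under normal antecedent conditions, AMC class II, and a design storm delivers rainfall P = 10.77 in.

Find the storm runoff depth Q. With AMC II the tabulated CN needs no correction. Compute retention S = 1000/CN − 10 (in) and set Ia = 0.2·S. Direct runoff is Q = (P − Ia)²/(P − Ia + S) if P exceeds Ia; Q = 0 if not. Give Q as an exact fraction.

Q = 125078547/35551100 in ≈ 3.518 in

Average conditions: CN = 46 (no AMC adjustment).
Max retention: S = 1000/46 − 10 = 270/23 in (≈ 11.739 in)
Ia = 0.2S: 0.2·11.739 = 2.348 in (exactly 54/23)
P − Ia = 10.770 − 2.348 = 19371/2300 ≈ 8.422 in (> 0, runoff occurs)
Q: (19371/2300)² ÷ (46371/2300) = 125078547/35551100 in (≈ 3.518 in)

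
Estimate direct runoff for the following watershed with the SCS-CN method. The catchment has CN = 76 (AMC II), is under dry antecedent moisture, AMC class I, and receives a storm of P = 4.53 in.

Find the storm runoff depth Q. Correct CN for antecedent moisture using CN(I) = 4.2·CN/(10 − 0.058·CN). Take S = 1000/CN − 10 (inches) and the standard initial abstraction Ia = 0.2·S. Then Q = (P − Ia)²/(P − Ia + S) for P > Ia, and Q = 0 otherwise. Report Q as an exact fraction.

Q = 1619982001/1865311700 in ≈ 0.868 in

CN(I) from CN(II)=76: (4.2·76)/(10 − 0.058·76) = 13300/233 ≈ 57.082
Max retention: S = 1000/(13300/233) − 10 = 1000/133 in (≈ 7.519 in)
Initial abstraction Ia = S/5 = (1000/133)/5 = 200/133 ≈ 1.504 in
Excess rainfall: 4.530 − 1.504 = 3.026 in; P > Ia so Q > 0
Q: (40249/13300)² ÷ (140249/13300) = 1619982001/1865311700 in (≈ 0.868 in)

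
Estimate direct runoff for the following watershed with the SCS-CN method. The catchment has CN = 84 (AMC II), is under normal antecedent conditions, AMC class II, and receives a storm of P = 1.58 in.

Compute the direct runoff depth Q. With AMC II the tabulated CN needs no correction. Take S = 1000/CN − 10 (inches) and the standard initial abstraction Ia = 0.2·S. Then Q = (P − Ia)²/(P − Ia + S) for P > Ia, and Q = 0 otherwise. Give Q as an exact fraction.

Q = 1585081/3421950 in ≈ 0.463 in

CN(II) = 84; AMC II needs no correction.
Max retention: S = 1000/84 − 10 = 40/21 in (≈ 1.905 in)
Ia = 0.2·(40/21) = 8/21 in ≈ 0.381 in
Since P=1.580 > Ia=0.381: effective rainfall P−Ia = 1259/1050 in
Q = (1259/1050)²/((1259/1050) + 40/21) = (1585081/1102500)/(3259/1050) = 1585081/3421950 in ≈ 0.463 in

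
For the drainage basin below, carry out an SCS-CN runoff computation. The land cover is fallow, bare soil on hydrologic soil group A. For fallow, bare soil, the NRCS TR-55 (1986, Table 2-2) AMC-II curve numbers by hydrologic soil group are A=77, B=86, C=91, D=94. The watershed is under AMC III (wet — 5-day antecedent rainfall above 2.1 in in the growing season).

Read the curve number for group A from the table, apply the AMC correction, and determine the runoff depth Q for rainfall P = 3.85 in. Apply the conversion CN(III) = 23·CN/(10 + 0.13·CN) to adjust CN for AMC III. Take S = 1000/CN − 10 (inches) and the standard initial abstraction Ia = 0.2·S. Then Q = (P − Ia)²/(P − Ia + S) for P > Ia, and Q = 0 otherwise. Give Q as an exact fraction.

Q = 30569841/11594660 in ≈ 2.637 in

NRCS table: fallow, bare soil, soil group A → CN(II) = 77
CN(III) from CN(II)=77: (23·77)/(10 + 0.13·77) = 7700/87 ≈ 88.506
Retention S: 1000/CN − 10 with CN=88.506 → S = 100/77 ≈ 1.299 in
Ia = 0.2S: 0.2·1.299 = 0.260 in (exactly 20/77)
P − Ia = 3.850 − 0.260 = 5529/1540 ≈ 3.590 in (> 0, runoff occurs)
Q = (5529/1540)²/((5529/1540) + 100/77) = (30569841/2371600)/(7529/1540) = 30569841/11594660 in ≈ 2.637 in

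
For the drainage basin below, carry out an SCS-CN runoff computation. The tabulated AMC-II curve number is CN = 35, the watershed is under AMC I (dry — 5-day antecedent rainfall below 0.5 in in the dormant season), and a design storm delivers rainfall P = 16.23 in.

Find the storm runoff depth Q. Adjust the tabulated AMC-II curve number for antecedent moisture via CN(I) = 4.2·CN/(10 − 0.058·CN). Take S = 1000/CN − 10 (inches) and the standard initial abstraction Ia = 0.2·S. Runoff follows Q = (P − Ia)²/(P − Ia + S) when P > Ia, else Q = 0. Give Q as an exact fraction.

Q = 11789833561/11151140700 in ≈ 1.057 in

Adjust CN=35 to AMC I: 4.2·35/(10 − 0.058·35) → 147 ÷ (797/100) = 14700/797 ≈ 18.444
Retention S: 1000/CN − 10 with CN=18.444 → S = 6500/147 ≈ 44.218 in
Initial abstraction Ia = S/5 = (6500/147)/5 = 1300/147 ≈ 8.844 in
P − Ia = 16.230 − 8.844 = 108581/14700 ≈ 7.386 in (> 0, runoff occurs)
Q = (108581/14700)²/((108581/14700) + 6500/147) = (11789833561/216090000)/(758581/14700) = 11789833561/11151140700 in ≈ 1.057 in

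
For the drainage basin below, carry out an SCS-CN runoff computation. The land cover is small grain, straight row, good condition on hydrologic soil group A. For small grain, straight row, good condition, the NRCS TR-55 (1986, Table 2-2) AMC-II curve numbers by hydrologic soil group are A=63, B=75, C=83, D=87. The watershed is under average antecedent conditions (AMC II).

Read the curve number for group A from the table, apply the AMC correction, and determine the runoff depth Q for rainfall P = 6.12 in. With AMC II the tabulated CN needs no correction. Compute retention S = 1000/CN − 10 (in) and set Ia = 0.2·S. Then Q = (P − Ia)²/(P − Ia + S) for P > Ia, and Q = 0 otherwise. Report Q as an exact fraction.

NRCS table: small grain, straight row, good condition, soil group A → CN(II) = 63
AMC II — tabulated CN = 63 applies directly.
Max retention: S = 1000/63 − 10 = 370/63 in (≈ 5.873 in)
Ia = 0.2S: 0.2·5.873 = 1.175 in (exactly 74/63)
P − Ia = 6.120 − 1.175 = 7789/1575 ≈ 4.945 in (> 0, runoff occurs)
Q: (7789/1575)² ÷ (17039/1575) = 60668521/26836425 in (≈ 2.261 in)

Q = 60668521/26836425 in ≈ 2.261 in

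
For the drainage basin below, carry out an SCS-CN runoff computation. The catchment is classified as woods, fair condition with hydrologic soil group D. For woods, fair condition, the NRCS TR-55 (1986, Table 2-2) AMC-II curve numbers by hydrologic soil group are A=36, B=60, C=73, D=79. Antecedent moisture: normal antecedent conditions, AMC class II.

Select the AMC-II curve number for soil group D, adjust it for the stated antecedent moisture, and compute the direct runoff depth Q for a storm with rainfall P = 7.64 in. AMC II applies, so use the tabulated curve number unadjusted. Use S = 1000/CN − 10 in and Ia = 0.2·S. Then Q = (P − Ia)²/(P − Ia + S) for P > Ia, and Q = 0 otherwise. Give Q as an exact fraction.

Q = 197093521/38095775 in ≈ 5.174 in

NRCS table: woods, fair condition, soil group D → CN(II) = 79
CN(II) = 79; AMC II needs no correction.
Max retention: S = 1000/79 − 10 = 210/79 in (≈ 2.658 in)
Ia = 0.2S: 0.2·2.658 = 0.532 in (exactly 42/79)
Excess rainfall: 7.640 − 0.532 = 7.108 in; P > Ia so Q > 0
Runoff Q = (P−Ia)²/(P−Ia+S) = (7.108)²/(7.108+2.658) = 197093521/38095775 ≈ 5.174 in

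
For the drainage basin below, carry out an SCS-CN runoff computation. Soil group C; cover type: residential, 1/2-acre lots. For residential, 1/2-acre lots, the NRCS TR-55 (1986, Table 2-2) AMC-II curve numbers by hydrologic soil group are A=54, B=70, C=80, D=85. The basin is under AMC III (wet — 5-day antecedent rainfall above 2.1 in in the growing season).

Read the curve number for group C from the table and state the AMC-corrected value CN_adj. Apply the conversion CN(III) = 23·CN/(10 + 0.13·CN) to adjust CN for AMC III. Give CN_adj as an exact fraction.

NRCS table: residential, 1/2-acre lots, soil group C → CN(II) = 80
CN(III) from CN(II)=80: (23·80)/(10 + 0.13·80) = 4600/51 ≈ 90.196

CN_adj = 4600/51 ≈ 90.196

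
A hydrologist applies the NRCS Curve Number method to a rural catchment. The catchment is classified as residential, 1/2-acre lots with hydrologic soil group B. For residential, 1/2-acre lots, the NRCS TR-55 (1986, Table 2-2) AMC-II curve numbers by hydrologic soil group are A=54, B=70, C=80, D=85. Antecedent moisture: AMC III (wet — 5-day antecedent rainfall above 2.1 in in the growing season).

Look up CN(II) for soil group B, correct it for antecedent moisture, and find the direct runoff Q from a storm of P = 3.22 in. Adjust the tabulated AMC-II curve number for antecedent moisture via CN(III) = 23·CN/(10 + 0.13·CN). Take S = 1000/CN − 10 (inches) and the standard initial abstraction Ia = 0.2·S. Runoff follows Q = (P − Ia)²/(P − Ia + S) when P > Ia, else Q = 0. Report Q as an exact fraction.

NRCS table: residential, 1/2-acre lots, soil group B → CN(II) = 70
CN(III) from CN(II)=70: (23·70)/(10 + 0.13·70) = 16100/191 ≈ 84.293
Retention S: 1000/CN − 10 with CN=84.293 → S = 300/161 ≈ 1.863 in
Initial abstraction Ia = S/5 = (300/161)/5 = 60/161 ≈ 0.373 in
Since P=3.220 > Ia=0.373: effective rainfall P−Ia = 22921/8050 in
Q = (22921/8050)²/((22921/8050) + 300/161) = (525372241/64802500)/(37921/8050) = 525372241/305264050 in ≈ 1.721 in

Q = 525372241/305264050 in ≈ 1.721 in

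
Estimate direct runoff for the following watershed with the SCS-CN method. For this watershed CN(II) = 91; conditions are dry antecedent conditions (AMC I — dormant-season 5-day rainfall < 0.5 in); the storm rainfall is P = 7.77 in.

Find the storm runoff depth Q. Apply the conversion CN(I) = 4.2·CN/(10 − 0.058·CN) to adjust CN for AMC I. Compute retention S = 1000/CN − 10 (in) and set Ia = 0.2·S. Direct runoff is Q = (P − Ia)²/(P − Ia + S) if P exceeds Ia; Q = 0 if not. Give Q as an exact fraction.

Q = 72059190867/13057417100 in ≈ 5.519 in

CN(I) from CN(II)=91: (4.2·91)/(10 − 0.058·91) = 63700/787 ≈ 80.940
Max retention: S = 1000/(63700/787) − 10 = 1500/637 in (≈ 2.355 in)
Ia = 0.2S: 0.2·2.355 = 0.471 in (exactly 300/637)
Excess rainfall: 7.770 − 0.471 = 7.299 in; P > Ia so Q > 0
Q = (464949/63700)²/((464949/63700) + 1500/637) = (216177572601/4057690000)/(614949/63700) = 72059190867/13057417100 in ≈ 5.519 in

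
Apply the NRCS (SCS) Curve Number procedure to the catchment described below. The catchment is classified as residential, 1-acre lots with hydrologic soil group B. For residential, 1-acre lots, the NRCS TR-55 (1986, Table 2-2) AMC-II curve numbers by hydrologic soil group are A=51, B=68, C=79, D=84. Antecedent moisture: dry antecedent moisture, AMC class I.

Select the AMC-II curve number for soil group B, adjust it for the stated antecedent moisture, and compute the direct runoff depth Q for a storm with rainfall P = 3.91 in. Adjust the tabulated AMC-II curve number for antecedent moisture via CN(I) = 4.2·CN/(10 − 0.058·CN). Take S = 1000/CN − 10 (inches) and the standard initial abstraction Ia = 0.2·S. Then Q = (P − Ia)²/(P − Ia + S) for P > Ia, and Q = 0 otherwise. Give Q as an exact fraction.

Q = 3550610569/16407255900 in ≈ 0.216 in

NRCS table: residential, 1-acre lots, soil group B → CN(II) = 68
Adjust CN=68 to AMC I: 4.2·68/(10 − 0.058·68) → (1428/5) ÷ (757/125) = 35700/757 ≈ 47.160
S = 1000/(35700/757) − 10 = 4000/357 in ≈ 11.204 in
Initial abstraction Ia = S/5 = (4000/357)/5 = 800/357 ≈ 2.241 in
Excess rainfall: 3.910 − 2.241 = 1.669 in; P > Ia so Q > 0
Q: (59587/35700)² ÷ (459587/35700) = 3550610569/16407255900 in (≈ 0.216 in)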